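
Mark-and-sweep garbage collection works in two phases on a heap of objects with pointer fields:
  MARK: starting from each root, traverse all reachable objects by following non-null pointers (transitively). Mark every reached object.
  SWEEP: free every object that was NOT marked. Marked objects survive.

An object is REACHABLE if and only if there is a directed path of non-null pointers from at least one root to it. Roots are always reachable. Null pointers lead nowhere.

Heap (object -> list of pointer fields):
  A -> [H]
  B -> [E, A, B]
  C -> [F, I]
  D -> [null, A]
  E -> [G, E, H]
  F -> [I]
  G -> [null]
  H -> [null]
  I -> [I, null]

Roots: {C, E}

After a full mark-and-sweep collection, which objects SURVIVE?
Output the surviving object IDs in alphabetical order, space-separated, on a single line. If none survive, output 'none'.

Roots: C E
Mark C: refs=F I, marked=C
Mark E: refs=G E H, marked=C E
Mark F: refs=I, marked=C E F
Mark I: refs=I null, marked=C E F I
Mark G: refs=null, marked=C E F G I
Mark H: refs=null, marked=C E F G H I
Unmarked (collected): A B D

Answer: C E F G H I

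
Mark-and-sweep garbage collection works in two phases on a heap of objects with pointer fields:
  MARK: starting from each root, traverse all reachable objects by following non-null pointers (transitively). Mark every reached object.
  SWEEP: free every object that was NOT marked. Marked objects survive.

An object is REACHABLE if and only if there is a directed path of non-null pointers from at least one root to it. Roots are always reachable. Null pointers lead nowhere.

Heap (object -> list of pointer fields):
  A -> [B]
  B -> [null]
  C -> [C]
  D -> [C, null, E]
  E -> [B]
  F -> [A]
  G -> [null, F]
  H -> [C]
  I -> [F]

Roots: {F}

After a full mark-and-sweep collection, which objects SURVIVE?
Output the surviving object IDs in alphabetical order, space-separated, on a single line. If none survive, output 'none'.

Roots: F
Mark F: refs=A, marked=F
Mark A: refs=B, marked=A F
Mark B: refs=null, marked=A B F
Unmarked (collected): C D E G H I

Answer: A B F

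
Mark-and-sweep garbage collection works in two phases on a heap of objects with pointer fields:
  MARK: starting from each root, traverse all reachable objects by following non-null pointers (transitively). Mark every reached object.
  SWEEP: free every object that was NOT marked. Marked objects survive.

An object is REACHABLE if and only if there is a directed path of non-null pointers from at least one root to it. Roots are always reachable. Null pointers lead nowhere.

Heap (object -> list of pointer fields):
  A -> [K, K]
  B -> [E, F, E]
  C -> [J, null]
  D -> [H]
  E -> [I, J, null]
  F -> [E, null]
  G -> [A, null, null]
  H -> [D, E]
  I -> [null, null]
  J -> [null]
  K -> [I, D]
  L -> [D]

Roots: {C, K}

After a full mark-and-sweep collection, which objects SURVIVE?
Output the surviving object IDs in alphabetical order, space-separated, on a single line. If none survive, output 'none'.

Answer: C D E H I J K

Derivation:
Roots: C K
Mark C: refs=J null, marked=C
Mark K: refs=I D, marked=C K
Mark J: refs=null, marked=C J K
Mark I: refs=null null, marked=C I J K
Mark D: refs=H, marked=C D I J K
Mark H: refs=D E, marked=C D H I J K
Mark E: refs=I J null, marked=C D E H I J K
Unmarked (collected): A B F G L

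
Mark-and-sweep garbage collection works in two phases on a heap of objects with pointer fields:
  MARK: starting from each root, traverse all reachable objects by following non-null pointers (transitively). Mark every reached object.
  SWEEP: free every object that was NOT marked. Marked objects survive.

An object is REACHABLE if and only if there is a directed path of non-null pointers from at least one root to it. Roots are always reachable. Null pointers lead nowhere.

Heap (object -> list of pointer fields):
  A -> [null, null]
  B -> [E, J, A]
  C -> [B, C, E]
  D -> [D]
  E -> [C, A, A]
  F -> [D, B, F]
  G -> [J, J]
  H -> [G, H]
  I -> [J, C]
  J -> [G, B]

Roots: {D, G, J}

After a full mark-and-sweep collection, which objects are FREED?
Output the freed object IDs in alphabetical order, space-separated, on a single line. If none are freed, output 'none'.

Roots: D G J
Mark D: refs=D, marked=D
Mark G: refs=J J, marked=D G
Mark J: refs=G B, marked=D G J
Mark B: refs=E J A, marked=B D G J
Mark E: refs=C A A, marked=B D E G J
Mark A: refs=null null, marked=A B D E G J
Mark C: refs=B C E, marked=A B C D E G J
Unmarked (collected): F H I

Answer: F H I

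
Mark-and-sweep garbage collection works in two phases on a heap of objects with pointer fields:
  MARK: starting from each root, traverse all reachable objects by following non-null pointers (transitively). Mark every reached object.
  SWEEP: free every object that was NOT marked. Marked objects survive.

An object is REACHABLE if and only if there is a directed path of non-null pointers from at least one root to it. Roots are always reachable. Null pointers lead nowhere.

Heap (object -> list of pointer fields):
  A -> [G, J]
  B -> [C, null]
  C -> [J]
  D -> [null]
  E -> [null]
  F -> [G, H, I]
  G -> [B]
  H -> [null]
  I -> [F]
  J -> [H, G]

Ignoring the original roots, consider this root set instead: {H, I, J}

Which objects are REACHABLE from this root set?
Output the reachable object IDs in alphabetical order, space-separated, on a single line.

Roots: H I J
Mark H: refs=null, marked=H
Mark I: refs=F, marked=H I
Mark J: refs=H G, marked=H I J
Mark F: refs=G H I, marked=F H I J
Mark G: refs=B, marked=F G H I J
Mark B: refs=C null, marked=B F G H I J
Mark C: refs=J, marked=B C F G H I J
Unmarked (collected): A D E

Answer: B C F G H I J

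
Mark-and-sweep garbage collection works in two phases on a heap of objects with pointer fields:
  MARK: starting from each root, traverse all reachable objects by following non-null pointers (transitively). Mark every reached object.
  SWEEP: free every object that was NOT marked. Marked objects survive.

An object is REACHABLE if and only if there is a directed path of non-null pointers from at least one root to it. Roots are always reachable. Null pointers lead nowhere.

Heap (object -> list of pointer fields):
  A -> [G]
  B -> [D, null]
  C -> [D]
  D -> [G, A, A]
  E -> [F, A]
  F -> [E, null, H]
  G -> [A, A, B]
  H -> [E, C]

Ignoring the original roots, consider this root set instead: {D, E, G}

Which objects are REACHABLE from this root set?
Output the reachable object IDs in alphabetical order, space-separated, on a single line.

Roots: D E G
Mark D: refs=G A A, marked=D
Mark E: refs=F A, marked=D E
Mark G: refs=A A B, marked=D E G
Mark A: refs=G, marked=A D E G
Mark F: refs=E null H, marked=A D E F G
Mark B: refs=D null, marked=A B D E F G
Mark H: refs=E C, marked=A B D E F G H
Mark C: refs=D, marked=A B C D E F G H
Unmarked (collected): (none)

Answer: A B C D E F G H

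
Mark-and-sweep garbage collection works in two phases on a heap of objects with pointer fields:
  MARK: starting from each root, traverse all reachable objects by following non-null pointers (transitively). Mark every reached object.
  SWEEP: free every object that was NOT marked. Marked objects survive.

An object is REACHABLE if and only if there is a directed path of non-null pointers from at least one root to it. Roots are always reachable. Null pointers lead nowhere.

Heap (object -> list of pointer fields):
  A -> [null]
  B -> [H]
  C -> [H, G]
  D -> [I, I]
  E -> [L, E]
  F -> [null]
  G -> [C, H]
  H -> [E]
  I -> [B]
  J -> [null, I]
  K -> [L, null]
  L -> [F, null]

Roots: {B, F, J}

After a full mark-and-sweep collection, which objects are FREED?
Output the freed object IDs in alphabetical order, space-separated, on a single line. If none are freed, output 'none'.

Answer: A C D G K

Derivation:
Roots: B F J
Mark B: refs=H, marked=B
Mark F: refs=null, marked=B F
Mark J: refs=null I, marked=B F J
Mark H: refs=E, marked=B F H J
Mark I: refs=B, marked=B F H I J
Mark E: refs=L E, marked=B E F H I J
Mark L: refs=F null, marked=B E F H I J L
Unmarked (collected): A C D G K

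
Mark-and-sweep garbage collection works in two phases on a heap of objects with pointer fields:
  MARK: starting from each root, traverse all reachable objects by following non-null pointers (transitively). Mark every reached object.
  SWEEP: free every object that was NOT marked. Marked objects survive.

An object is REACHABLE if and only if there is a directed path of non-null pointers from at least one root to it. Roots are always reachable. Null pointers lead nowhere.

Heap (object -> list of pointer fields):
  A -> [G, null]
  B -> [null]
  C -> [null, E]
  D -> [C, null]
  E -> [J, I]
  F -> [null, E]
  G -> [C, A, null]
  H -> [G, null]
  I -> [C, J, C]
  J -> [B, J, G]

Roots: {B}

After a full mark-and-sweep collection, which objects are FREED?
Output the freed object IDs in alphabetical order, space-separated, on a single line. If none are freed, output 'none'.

Answer: A C D E F G H I J

Derivation:
Roots: B
Mark B: refs=null, marked=B
Unmarked (collected): A C D E F G H I J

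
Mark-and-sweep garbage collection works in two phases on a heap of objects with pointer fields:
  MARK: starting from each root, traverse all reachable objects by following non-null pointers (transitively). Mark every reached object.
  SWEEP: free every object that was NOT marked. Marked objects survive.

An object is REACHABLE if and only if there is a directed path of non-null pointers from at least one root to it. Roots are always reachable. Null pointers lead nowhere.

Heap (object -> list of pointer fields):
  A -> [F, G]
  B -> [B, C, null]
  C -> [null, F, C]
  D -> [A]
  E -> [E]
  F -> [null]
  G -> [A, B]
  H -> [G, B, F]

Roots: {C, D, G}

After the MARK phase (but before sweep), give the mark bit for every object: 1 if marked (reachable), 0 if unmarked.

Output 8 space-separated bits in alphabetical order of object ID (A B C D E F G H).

Roots: C D G
Mark C: refs=null F C, marked=C
Mark D: refs=A, marked=C D
Mark G: refs=A B, marked=C D G
Mark F: refs=null, marked=C D F G
Mark A: refs=F G, marked=A C D F G
Mark B: refs=B C null, marked=A B C D F G
Unmarked (collected): E H

Answer: 1 1 1 1 0 1 1 0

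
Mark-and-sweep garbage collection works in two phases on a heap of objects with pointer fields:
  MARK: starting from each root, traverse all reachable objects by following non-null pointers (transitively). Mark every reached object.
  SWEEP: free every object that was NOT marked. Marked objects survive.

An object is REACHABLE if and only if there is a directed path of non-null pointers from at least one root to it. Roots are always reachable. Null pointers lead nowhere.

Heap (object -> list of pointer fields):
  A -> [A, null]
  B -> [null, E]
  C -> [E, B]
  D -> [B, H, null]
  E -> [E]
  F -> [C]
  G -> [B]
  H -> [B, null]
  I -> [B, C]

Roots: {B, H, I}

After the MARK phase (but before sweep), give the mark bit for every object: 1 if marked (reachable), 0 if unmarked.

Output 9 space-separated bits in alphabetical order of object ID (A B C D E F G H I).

Answer: 0 1 1 0 1 0 0 1 1

Derivation:
Roots: B H I
Mark B: refs=null E, marked=B
Mark H: refs=B null, marked=B H
Mark I: refs=B C, marked=B H I
Mark E: refs=E, marked=B E H I
Mark C: refs=E B, marked=B C E H I
Unmarked (collected): A D F G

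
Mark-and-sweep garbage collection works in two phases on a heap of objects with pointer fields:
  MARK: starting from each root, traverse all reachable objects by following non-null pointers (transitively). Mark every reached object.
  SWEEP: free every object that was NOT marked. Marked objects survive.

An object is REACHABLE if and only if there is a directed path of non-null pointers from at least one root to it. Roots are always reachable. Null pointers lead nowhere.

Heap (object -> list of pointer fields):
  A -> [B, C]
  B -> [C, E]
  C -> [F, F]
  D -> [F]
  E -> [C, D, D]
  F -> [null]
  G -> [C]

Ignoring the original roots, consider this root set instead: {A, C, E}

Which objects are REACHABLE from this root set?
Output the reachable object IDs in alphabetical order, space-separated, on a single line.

Answer: A B C D E F

Derivation:
Roots: A C E
Mark A: refs=B C, marked=A
Mark C: refs=F F, marked=A C
Mark E: refs=C D D, marked=A C E
Mark B: refs=C E, marked=A B C E
Mark F: refs=null, marked=A B C E F
Mark D: refs=F, marked=A B C D E F
Unmarked (collected): G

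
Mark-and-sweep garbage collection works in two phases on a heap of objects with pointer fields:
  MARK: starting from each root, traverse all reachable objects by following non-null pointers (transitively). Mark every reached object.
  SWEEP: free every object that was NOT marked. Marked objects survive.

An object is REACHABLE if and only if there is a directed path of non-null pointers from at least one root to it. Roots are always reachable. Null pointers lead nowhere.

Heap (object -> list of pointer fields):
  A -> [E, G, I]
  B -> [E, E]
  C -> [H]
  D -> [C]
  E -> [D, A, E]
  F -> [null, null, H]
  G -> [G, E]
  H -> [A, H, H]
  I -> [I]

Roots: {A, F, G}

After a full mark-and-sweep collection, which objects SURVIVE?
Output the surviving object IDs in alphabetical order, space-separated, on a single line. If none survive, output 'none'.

Roots: A F G
Mark A: refs=E G I, marked=A
Mark F: refs=null null H, marked=A F
Mark G: refs=G E, marked=A F G
Mark E: refs=D A E, marked=A E F G
Mark I: refs=I, marked=A E F G I
Mark H: refs=A H H, marked=A E F G H I
Mark D: refs=C, marked=A D E F G H I
Mark C: refs=H, marked=A C D E F G H I
Unmarked (collected): B

Answer: A C D E F G H I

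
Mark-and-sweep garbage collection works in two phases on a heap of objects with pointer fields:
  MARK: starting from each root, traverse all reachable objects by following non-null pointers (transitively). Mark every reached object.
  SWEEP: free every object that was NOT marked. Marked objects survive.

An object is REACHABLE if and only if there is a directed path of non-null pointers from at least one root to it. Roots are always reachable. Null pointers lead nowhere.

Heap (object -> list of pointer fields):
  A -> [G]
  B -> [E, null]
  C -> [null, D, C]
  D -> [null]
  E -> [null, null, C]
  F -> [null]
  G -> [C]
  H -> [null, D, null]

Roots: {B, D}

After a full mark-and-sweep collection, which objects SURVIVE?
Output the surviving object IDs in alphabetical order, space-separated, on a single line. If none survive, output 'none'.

Roots: B D
Mark B: refs=E null, marked=B
Mark D: refs=null, marked=B D
Mark E: refs=null null C, marked=B D E
Mark C: refs=null D C, marked=B C D E
Unmarked (collected): A F G H

Answer: B C D E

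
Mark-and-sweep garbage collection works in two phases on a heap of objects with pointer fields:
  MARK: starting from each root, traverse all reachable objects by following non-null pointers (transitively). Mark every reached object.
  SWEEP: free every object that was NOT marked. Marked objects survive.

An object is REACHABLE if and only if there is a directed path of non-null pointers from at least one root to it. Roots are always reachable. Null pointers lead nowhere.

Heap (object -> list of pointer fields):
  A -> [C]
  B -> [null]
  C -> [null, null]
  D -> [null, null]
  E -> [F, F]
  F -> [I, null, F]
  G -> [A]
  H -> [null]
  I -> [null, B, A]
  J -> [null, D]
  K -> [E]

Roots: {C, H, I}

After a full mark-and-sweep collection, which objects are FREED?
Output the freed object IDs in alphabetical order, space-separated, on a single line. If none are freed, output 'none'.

Answer: D E F G J K

Derivation:
Roots: C H I
Mark C: refs=null null, marked=C
Mark H: refs=null, marked=C H
Mark I: refs=null B A, marked=C H I
Mark B: refs=null, marked=B C H I
Mark A: refs=C, marked=A B C H I
Unmarked (collected): D E F G J K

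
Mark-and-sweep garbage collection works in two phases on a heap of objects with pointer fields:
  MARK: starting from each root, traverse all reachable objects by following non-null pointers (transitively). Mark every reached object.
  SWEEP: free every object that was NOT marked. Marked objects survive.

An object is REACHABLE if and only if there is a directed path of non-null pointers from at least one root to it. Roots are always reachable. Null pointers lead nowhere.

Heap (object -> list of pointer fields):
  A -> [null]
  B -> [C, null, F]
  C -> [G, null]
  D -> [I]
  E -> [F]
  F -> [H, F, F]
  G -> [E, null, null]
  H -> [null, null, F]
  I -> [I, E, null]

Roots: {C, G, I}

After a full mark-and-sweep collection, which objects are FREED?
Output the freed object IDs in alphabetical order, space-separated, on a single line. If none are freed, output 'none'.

Answer: A B D

Derivation:
Roots: C G I
Mark C: refs=G null, marked=C
Mark G: refs=E null null, marked=C G
Mark I: refs=I E null, marked=C G I
Mark E: refs=F, marked=C E G I
Mark F: refs=H F F, marked=C E F G I
Mark H: refs=null null F, marked=C E F G H I
Unmarked (collected): A B D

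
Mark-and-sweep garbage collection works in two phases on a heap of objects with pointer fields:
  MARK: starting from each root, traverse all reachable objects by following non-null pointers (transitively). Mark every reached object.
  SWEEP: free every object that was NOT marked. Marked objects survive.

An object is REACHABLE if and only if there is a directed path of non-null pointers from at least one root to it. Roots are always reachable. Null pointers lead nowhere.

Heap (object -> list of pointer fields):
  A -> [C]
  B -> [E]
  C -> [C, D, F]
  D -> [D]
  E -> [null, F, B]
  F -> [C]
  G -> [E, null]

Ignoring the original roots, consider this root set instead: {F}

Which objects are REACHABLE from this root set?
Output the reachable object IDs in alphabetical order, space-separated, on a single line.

Answer: C D F

Derivation:
Roots: F
Mark F: refs=C, marked=F
Mark C: refs=C D F, marked=C F
Mark D: refs=D, marked=C D F
Unmarked (collected): A B E G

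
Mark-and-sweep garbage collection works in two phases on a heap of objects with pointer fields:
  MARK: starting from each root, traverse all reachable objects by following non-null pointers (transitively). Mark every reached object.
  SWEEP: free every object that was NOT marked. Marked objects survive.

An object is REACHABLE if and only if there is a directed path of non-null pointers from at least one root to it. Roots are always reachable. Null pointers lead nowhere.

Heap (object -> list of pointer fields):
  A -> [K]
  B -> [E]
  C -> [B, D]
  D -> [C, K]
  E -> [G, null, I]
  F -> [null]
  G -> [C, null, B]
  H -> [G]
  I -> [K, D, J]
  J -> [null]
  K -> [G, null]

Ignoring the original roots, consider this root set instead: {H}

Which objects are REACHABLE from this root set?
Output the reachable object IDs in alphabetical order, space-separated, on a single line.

Answer: B C D E G H I J K

Derivation:
Roots: H
Mark H: refs=G, marked=H
Mark G: refs=C null B, marked=G H
Mark C: refs=B D, marked=C G H
Mark B: refs=E, marked=B C G H
Mark D: refs=C K, marked=B C D G H
Mark E: refs=G null I, marked=B C D E G H
Mark K: refs=G null, marked=B C D E G H K
Mark I: refs=K D J, marked=B C D E G H I K
Mark J: refs=null, marked=B C D E G H I J K
Unmarked (collected): A F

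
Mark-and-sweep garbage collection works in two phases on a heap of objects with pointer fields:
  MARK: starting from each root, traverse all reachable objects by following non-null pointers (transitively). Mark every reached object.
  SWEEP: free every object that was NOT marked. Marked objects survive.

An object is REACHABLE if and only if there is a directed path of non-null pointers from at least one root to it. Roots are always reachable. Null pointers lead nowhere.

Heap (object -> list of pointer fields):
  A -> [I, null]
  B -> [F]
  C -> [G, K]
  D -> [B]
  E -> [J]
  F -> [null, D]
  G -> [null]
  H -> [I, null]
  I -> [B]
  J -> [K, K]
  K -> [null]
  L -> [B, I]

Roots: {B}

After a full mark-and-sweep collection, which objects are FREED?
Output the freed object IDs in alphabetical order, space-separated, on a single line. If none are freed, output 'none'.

Roots: B
Mark B: refs=F, marked=B
Mark F: refs=null D, marked=B F
Mark D: refs=B, marked=B D F
Unmarked (collected): A C E G H I J K L

Answer: A C E G H I J K L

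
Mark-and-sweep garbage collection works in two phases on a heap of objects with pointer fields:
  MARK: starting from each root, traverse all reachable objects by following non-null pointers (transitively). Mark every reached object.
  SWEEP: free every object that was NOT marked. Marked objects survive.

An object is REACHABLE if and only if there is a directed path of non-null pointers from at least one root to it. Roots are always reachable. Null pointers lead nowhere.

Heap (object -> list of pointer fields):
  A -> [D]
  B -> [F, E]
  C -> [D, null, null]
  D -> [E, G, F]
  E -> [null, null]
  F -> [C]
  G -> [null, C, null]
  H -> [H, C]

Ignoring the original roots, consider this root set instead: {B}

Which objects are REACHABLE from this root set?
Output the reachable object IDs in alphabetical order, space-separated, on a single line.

Answer: B C D E F G

Derivation:
Roots: B
Mark B: refs=F E, marked=B
Mark F: refs=C, marked=B F
Mark E: refs=null null, marked=B E F
Mark C: refs=D null null, marked=B C E F
Mark D: refs=E G F, marked=B C D E F
Mark G: refs=null C null, marked=B C D E F G
Unmarked (collected): A H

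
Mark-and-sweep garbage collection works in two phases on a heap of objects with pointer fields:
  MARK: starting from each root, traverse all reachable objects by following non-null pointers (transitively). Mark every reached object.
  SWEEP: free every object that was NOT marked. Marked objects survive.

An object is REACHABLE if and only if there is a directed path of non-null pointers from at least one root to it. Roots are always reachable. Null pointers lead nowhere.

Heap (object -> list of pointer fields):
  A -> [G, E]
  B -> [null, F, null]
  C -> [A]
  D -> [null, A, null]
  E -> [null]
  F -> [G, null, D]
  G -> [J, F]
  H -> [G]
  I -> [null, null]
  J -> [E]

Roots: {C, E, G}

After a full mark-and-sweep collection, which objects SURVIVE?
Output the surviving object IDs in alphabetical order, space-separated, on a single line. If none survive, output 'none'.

Roots: C E G
Mark C: refs=A, marked=C
Mark E: refs=null, marked=C E
Mark G: refs=J F, marked=C E G
Mark A: refs=G E, marked=A C E G
Mark J: refs=E, marked=A C E G J
Mark F: refs=G null D, marked=A C E F G J
Mark D: refs=null A null, marked=A C D E F G J
Unmarked (collected): B H I

Answer: A C D E F G J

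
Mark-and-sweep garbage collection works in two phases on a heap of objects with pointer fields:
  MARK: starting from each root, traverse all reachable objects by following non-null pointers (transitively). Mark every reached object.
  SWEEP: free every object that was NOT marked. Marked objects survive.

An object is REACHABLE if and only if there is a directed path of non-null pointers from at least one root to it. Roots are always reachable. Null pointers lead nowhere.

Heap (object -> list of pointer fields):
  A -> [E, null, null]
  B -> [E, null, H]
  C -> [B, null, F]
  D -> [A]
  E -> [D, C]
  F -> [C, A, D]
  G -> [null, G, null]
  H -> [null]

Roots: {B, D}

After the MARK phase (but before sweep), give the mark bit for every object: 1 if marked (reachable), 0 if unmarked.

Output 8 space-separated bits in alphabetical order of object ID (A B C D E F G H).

Roots: B D
Mark B: refs=E null H, marked=B
Mark D: refs=A, marked=B D
Mark E: refs=D C, marked=B D E
Mark H: refs=null, marked=B D E H
Mark A: refs=E null null, marked=A B D E H
Mark C: refs=B null F, marked=A B C D E H
Mark F: refs=C A D, marked=A B C D E F H
Unmarked (collected): G

Answer: 1 1 1 1 1 1 0 1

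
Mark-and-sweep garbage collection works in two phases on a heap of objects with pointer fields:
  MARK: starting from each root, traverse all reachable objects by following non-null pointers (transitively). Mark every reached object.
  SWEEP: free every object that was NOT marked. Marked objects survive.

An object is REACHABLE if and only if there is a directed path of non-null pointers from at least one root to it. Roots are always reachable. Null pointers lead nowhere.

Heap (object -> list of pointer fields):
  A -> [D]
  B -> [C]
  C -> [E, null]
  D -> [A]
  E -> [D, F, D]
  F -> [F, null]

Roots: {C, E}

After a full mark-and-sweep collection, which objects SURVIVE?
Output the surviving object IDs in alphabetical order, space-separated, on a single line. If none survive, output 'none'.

Answer: A C D E F

Derivation:
Roots: C E
Mark C: refs=E null, marked=C
Mark E: refs=D F D, marked=C E
Mark D: refs=A, marked=C D E
Mark F: refs=F null, marked=C D E F
Mark A: refs=D, marked=A C D E F
Unmarked (collected): B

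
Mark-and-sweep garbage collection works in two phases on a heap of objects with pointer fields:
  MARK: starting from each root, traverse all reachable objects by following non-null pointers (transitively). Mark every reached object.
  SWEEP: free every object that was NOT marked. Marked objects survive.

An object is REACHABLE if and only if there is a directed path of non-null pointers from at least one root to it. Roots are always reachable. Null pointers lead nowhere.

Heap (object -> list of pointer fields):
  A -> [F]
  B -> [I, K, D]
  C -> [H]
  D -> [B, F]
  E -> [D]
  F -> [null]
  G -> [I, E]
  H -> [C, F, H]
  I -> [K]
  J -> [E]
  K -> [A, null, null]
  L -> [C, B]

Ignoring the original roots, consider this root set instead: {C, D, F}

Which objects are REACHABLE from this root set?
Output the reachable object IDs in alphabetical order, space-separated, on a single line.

Roots: C D F
Mark C: refs=H, marked=C
Mark D: refs=B F, marked=C D
Mark F: refs=null, marked=C D F
Mark H: refs=C F H, marked=C D F H
Mark B: refs=I K D, marked=B C D F H
Mark I: refs=K, marked=B C D F H I
Mark K: refs=A null null, marked=B C D F H I K
Mark A: refs=F, marked=A B C D F H I K
Unmarked (collected): E G J L

Answer: A B C D F H I K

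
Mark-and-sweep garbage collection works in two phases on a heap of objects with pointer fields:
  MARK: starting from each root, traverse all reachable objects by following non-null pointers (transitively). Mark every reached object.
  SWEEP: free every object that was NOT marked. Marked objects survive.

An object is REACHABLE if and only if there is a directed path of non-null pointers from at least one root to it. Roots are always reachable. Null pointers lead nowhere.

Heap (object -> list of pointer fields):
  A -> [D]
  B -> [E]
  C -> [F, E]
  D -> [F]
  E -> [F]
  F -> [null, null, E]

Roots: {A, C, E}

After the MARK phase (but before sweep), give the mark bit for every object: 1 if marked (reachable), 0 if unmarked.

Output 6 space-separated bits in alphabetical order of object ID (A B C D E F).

Answer: 1 0 1 1 1 1

Derivation:
Roots: A C E
Mark A: refs=D, marked=A
Mark C: refs=F E, marked=A C
Mark E: refs=F, marked=A C E
Mark D: refs=F, marked=A C D E
Mark F: refs=null null E, marked=A C D E F
Unmarked (collected): B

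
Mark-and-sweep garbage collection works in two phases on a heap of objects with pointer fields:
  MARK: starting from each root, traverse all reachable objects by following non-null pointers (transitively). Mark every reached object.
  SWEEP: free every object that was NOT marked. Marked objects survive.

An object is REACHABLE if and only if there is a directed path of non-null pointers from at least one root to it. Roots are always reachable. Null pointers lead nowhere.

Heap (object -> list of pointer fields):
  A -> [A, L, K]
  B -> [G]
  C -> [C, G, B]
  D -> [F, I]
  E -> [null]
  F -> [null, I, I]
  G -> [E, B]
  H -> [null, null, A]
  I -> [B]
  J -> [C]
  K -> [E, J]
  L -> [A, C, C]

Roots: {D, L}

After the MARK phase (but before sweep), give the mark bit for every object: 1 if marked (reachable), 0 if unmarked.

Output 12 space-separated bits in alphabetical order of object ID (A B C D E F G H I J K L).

Answer: 1 1 1 1 1 1 1 0 1 1 1 1

Derivation:
Roots: D L
Mark D: refs=F I, marked=D
Mark L: refs=A C C, marked=D L
Mark F: refs=null I I, marked=D F L
Mark I: refs=B, marked=D F I L
Mark A: refs=A L K, marked=A D F I L
Mark C: refs=C G B, marked=A C D F I L
Mark B: refs=G, marked=A B C D F I L
Mark K: refs=E J, marked=A B C D F I K L
Mark G: refs=E B, marked=A B C D F G I K L
Mark E: refs=null, marked=A B C D E F G I K L
Mark J: refs=C, marked=A B C D E F G I J K L
Unmarked (collected): H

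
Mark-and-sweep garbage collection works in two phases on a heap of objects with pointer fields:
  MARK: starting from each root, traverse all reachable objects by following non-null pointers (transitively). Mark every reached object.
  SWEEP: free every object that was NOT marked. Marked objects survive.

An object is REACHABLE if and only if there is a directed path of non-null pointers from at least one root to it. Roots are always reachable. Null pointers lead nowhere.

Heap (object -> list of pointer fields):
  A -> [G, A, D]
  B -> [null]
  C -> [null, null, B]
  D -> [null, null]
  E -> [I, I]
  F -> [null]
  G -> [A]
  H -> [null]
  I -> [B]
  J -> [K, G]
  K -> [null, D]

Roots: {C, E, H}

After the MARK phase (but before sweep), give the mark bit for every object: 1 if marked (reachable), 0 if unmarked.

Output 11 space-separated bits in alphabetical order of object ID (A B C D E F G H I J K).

Roots: C E H
Mark C: refs=null null B, marked=C
Mark E: refs=I I, marked=C E
Mark H: refs=null, marked=C E H
Mark B: refs=null, marked=B C E H
Mark I: refs=B, marked=B C E H I
Unmarked (collected): A D F G J K

Answer: 0 1 1 0 1 0 0 1 1 0 0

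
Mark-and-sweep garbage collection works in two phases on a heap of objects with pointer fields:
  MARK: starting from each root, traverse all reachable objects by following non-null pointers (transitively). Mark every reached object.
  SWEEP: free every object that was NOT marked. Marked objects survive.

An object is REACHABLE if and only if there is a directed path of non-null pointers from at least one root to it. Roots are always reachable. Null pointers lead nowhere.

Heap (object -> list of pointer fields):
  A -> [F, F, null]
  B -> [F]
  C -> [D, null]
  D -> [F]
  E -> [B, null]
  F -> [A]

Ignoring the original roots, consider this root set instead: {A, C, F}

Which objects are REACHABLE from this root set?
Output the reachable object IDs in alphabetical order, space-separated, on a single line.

Roots: A C F
Mark A: refs=F F null, marked=A
Mark C: refs=D null, marked=A C
Mark F: refs=A, marked=A C F
Mark D: refs=F, marked=A C D F
Unmarked (collected): B E

Answer: A C D F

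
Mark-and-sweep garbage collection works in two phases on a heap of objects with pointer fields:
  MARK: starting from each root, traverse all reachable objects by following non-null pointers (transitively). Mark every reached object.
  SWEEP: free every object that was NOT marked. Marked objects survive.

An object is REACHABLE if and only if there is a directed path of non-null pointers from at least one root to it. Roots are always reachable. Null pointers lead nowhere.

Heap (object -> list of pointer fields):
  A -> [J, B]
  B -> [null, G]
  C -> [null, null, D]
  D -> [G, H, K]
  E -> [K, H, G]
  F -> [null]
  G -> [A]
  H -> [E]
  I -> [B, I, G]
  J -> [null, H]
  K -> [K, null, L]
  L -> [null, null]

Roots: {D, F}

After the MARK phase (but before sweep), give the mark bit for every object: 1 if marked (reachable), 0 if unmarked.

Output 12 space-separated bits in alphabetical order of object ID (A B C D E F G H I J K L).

Answer: 1 1 0 1 1 1 1 1 0 1 1 1

Derivation:
Roots: D F
Mark D: refs=G H K, marked=D
Mark F: refs=null, marked=D F
Mark G: refs=A, marked=D F G
Mark H: refs=E, marked=D F G H
Mark K: refs=K null L, marked=D F G H K
Mark A: refs=J B, marked=A D F G H K
Mark E: refs=K H G, marked=A D E F G H K
Mark L: refs=null null, marked=A D E F G H K L
Mark J: refs=null H, marked=A D E F G H J K L
Mark B: refs=null G, marked=A B D E F G H J K L
Unmarked (collected): C I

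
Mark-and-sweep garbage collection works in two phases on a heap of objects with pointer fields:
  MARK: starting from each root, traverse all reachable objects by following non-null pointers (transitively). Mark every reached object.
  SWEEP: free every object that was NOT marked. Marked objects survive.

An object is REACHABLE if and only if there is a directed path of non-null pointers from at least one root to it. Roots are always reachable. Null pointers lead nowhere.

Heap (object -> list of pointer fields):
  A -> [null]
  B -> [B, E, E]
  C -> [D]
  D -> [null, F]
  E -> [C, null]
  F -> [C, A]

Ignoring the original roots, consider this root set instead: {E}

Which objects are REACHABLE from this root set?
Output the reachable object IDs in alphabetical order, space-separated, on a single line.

Roots: E
Mark E: refs=C null, marked=E
Mark C: refs=D, marked=C E
Mark D: refs=null F, marked=C D E
Mark F: refs=C A, marked=C D E F
Mark A: refs=null, marked=A C D E F
Unmarked (collected): B

Answer: A C D E F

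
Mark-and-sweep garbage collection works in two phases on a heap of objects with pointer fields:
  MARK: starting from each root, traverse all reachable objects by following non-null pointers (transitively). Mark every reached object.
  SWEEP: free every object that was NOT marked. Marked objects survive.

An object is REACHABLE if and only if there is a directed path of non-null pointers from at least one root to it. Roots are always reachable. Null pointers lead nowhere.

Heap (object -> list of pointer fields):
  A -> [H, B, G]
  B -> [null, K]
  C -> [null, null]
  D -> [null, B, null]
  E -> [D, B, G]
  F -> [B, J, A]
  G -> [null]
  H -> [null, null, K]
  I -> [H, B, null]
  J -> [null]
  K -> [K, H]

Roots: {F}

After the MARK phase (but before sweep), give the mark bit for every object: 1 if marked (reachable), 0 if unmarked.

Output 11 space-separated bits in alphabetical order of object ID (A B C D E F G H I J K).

Answer: 1 1 0 0 0 1 1 1 0 1 1

Derivation:
Roots: F
Mark F: refs=B J A, marked=F
Mark B: refs=null K, marked=B F
Mark J: refs=null, marked=B F J
Mark A: refs=H B G, marked=A B F J
Mark K: refs=K H, marked=A B F J K
Mark H: refs=null null K, marked=A B F H J K
Mark G: refs=null, marked=A B F G H J K
Unmarked (collected): C D E I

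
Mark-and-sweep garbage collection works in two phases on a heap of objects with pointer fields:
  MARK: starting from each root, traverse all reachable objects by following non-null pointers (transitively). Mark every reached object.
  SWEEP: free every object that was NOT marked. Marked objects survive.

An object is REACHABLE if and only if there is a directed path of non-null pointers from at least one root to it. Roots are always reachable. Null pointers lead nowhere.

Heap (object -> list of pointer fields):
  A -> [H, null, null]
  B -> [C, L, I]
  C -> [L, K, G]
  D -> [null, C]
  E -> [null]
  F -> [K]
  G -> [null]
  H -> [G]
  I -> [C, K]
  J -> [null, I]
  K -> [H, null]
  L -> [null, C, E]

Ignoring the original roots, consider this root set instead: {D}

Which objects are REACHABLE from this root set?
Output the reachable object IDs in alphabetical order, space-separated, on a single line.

Answer: C D E G H K L

Derivation:
Roots: D
Mark D: refs=null C, marked=D
Mark C: refs=L K G, marked=C D
Mark L: refs=null C E, marked=C D L
Mark K: refs=H null, marked=C D K L
Mark G: refs=null, marked=C D G K L
Mark E: refs=null, marked=C D E G K L
Mark H: refs=G, marked=C D E G H K L
Unmarked (collected): A B F I J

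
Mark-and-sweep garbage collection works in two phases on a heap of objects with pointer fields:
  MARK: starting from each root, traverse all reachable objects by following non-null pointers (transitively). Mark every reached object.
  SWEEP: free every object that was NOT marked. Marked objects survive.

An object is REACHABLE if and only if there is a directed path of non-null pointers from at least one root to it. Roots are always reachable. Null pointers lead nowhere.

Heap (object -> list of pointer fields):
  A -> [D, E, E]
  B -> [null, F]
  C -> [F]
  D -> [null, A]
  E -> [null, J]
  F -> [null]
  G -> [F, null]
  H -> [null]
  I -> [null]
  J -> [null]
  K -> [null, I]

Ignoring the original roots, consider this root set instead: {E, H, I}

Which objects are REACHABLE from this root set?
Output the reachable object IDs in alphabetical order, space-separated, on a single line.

Answer: E H I J

Derivation:
Roots: E H I
Mark E: refs=null J, marked=E
Mark H: refs=null, marked=E H
Mark I: refs=null, marked=E H I
Mark J: refs=null, marked=E H I J
Unmarked (collected): A B C D F G K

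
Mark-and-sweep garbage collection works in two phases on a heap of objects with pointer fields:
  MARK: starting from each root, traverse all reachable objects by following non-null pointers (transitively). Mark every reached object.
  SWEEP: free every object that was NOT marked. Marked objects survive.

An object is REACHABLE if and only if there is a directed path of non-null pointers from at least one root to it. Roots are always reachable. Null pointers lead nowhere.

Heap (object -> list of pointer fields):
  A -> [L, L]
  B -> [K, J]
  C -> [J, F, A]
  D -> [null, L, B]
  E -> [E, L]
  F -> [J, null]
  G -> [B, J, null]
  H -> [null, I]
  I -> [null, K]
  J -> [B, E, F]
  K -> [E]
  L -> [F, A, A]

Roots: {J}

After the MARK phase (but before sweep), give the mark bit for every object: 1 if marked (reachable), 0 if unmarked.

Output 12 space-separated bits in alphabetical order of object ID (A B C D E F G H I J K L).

Roots: J
Mark J: refs=B E F, marked=J
Mark B: refs=K J, marked=B J
Mark E: refs=E L, marked=B E J
Mark F: refs=J null, marked=B E F J
Mark K: refs=E, marked=B E F J K
Mark L: refs=F A A, marked=B E F J K L
Mark A: refs=L L, marked=A B E F J K L
Unmarked (collected): C D G H I

Answer: 1 1 0 0 1 1 0 0 0 1 1 1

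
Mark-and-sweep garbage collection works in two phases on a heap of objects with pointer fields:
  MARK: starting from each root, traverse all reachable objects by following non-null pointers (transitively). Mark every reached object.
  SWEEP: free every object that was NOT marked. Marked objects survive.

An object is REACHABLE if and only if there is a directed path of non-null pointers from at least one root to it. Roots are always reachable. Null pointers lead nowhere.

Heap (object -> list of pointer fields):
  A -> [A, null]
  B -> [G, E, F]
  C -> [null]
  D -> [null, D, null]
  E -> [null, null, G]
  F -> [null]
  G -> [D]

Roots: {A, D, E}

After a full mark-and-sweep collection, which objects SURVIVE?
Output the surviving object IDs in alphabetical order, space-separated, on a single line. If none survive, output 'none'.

Answer: A D E G

Derivation:
Roots: A D E
Mark A: refs=A null, marked=A
Mark D: refs=null D null, marked=A D
Mark E: refs=null null G, marked=A D E
Mark G: refs=D, marked=A D E G
Unmarked (collected): B C F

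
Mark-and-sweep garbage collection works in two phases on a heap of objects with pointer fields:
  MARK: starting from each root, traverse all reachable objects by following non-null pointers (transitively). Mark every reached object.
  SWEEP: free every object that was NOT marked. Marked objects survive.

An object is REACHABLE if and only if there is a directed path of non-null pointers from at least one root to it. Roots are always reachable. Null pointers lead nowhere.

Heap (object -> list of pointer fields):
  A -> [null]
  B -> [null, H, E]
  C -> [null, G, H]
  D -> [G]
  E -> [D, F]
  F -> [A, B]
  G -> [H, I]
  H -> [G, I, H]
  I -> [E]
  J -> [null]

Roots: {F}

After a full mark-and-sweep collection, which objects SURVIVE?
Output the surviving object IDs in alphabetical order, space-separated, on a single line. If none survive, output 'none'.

Roots: F
Mark F: refs=A B, marked=F
Mark A: refs=null, marked=A F
Mark B: refs=null H E, marked=A B F
Mark H: refs=G I H, marked=A B F H
Mark E: refs=D F, marked=A B E F H
Mark G: refs=H I, marked=A B E F G H
Mark I: refs=E, marked=A B E F G H I
Mark D: refs=G, marked=A B D E F G H I
Unmarked (collected): C J

Answer: A B D E F G H I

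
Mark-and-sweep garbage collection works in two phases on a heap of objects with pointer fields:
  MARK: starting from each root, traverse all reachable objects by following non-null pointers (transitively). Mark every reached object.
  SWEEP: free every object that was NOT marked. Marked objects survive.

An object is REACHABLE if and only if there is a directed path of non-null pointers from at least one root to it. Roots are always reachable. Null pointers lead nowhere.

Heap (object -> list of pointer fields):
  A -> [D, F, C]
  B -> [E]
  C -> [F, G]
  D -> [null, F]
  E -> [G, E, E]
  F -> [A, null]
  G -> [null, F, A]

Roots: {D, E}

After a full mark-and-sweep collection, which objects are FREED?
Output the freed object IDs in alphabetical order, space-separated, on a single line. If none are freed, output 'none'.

Answer: B

Derivation:
Roots: D E
Mark D: refs=null F, marked=D
Mark E: refs=G E E, marked=D E
Mark F: refs=A null, marked=D E F
Mark G: refs=null F A, marked=D E F G
Mark A: refs=D F C, marked=A D E F G
Mark C: refs=F G, marked=A C D E F G
Unmarked (collected): B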